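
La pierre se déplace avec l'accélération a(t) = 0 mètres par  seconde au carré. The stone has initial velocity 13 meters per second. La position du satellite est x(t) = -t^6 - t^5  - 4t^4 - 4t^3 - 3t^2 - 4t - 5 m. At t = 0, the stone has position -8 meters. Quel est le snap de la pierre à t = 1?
En partant de l'accélération a(t) = 0, nous prenons 2 dérivées. En dérivant l'accélération, nous obtenons le jerk: j(t) = 0. La dérivée du jerk donne le snap: s(t) = 0. Nous avons le snap s(t) = 0. En substituant t = 1: s(1) = 0.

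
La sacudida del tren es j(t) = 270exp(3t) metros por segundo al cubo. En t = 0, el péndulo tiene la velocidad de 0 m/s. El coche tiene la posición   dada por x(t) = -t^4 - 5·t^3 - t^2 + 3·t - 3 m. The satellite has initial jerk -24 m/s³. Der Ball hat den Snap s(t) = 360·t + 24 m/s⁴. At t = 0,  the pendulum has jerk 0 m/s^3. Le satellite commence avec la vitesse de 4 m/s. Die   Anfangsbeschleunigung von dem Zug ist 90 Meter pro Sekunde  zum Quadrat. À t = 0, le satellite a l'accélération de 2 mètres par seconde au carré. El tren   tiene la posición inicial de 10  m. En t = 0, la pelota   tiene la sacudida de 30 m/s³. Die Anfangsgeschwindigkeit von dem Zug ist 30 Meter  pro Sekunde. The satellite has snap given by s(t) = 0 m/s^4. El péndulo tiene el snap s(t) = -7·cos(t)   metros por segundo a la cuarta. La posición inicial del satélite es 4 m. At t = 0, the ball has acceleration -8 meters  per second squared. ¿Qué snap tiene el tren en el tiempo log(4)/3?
Partiendo de la sacudida j(t) = 270·exp(3·t), tomamos 1 derivada. La derivada de la sacudida da el snap: s(t) = 810·exp(3·t). Usando s(t) = 810·exp(3·t) y sustituyendo t = log(4)/3, encontramos s = 3240.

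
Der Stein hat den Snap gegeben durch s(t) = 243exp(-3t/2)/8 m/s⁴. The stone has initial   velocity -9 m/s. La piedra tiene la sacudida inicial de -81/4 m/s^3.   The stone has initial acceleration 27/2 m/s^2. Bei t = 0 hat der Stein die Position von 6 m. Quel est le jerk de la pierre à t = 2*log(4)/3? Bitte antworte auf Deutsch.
Wir müssen unsere Gleichung für den Snap s(t) = 243·exp(-3·t/2)/8 1-mal integrieren. Mit ∫s(t)dt und Anwendung von j(0) = -81/4, finden wir j(t) = -81·exp(-3·t/2)/4. Mit j(t) = -81·exp(-3·t/2)/4 und Einsetzen von t = 2*log(4)/3, finden wir j = -81/16.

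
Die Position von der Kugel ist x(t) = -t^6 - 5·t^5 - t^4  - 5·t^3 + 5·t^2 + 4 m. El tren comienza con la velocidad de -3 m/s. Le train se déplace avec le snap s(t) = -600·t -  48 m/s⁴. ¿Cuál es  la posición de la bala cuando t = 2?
Usando x(t) = -t^6 - 5·t^5 - t^4 - 5·t^3 + 5·t^2 + 4 y sustituyendo t = 2, encontramos x = -256.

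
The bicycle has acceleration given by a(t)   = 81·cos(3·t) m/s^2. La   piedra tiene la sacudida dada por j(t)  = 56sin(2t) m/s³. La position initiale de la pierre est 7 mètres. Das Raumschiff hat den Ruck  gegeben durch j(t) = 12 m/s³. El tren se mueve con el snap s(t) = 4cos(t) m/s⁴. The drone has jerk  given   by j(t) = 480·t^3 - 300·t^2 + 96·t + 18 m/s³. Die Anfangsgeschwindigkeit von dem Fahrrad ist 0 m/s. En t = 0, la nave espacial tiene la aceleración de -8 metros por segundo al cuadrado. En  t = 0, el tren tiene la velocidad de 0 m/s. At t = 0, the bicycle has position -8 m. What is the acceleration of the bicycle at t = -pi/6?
From the given acceleration equation a(t) = 81·cos(3·t), we substitute t = -pi/6 to get a = 0.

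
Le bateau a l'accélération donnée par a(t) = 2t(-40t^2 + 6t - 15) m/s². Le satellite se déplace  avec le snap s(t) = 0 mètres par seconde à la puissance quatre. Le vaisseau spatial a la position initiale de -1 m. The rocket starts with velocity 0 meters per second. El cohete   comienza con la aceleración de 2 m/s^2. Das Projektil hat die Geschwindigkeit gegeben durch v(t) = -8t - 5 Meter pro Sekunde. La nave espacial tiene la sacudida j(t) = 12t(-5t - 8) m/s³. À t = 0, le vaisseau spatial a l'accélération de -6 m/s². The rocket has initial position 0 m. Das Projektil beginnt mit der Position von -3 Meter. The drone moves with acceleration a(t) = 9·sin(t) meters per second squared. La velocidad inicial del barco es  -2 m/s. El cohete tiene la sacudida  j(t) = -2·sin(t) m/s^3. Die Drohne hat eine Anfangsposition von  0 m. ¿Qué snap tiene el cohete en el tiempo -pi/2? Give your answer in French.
Nous devons dériver notre équation du jerk j(t) = -2·sin(t) 1 fois. En prenant d/dt de j(t), nous trouvons s(t) = -2·cos(t). Nous avons le snap s(t) = -2·cos(t). En substituant t = -pi/2: s(-pi/2) = 0.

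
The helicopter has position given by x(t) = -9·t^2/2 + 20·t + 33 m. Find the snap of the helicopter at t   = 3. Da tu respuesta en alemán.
Ausgehend von der Position x(t) = -9·t^2/2 + 20·t + 33, nehmen wir 4 Ableitungen. Die Ableitung von der Position ergibt die Geschwindigkeit: v(t) = 20 - 9·t. Die Ableitung von der Geschwindigkeit ergibt die Beschleunigung: a(t) = -9. Durch Ableiten von der Beschleunigung erhalten wir den Ruck: j(t) = 0. Durch Ableiten von dem Ruck erhalten wir den Snap: s(t) = 0. Wir haben den Snap s(t) = 0. Durch Einsetzen von t = 3: s(3) = 0.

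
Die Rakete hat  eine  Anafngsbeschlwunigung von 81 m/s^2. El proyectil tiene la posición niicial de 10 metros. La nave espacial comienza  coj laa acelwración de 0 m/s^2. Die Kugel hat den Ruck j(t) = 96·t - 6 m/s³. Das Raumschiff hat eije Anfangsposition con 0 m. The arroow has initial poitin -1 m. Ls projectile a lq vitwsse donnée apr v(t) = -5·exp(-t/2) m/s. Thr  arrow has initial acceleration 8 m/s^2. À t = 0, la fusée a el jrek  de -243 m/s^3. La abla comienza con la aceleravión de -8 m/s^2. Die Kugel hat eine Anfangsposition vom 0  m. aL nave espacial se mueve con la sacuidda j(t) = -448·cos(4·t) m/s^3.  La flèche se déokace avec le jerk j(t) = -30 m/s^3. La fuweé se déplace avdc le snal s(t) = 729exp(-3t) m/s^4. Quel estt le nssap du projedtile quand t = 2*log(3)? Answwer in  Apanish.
Partiendo de la velocidad v(t) = -5·exp(-t/2), tomamos 3 derivadas. La derivada de la velocidad da la aceleración: a(t) = 5·exp(-t/2)/2. Tomando d/dt de a(t), encontramos j(t) = -5·exp(-t/2)/4. Tomando d/dt de j(t), encontramos s(t) = 5·exp(-t/2)/8. Tenemos el snap s(t) = 5·exp(-t/2)/8. Sustituyendo t = 2*log(3): s(2*log(3)) = 5/24.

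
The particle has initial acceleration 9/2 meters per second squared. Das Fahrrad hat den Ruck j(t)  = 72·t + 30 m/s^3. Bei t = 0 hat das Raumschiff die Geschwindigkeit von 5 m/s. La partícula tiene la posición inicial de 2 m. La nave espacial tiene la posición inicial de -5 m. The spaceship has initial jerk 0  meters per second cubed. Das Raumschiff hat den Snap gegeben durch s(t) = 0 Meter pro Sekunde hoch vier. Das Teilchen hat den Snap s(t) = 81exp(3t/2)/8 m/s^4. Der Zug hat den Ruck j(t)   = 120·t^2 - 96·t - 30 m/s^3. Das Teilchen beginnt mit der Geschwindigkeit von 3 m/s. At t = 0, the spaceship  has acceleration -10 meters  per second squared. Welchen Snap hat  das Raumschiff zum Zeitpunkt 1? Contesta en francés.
De l'équation du snap s(t) = 0, nous substituons t = 1 pour obtenir s = 0.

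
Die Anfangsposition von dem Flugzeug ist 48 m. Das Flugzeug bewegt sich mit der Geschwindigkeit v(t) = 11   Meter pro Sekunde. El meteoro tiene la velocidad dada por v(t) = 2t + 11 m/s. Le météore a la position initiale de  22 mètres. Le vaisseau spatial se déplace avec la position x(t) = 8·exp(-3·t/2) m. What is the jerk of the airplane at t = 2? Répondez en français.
En partant de la vitesse v(t) = 11, nous prenons 2 dérivées. En dérivant la vitesse, nous obtenons l'accélération: a(t) = 0. La dérivée de l'accélération donne le jerk: j(t) = 0. Nous avons le jerk j(t) = 0. En substituant t = 2: j(2) = 0.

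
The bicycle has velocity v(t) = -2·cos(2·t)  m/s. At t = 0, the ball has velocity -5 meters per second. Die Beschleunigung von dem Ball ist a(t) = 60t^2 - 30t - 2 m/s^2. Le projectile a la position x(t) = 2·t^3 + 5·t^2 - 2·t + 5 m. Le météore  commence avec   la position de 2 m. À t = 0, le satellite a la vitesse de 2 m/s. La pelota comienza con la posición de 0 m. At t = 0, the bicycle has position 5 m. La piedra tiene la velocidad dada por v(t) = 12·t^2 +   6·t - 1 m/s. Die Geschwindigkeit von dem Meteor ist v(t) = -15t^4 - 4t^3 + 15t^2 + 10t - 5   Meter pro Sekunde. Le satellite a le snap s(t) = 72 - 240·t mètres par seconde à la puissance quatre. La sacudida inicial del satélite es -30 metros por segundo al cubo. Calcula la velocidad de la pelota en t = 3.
Debemos encontrar la integral de nuestra ecuación de la aceleración a(t) = 60·t^2 - 30·t - 2 1 vez. Integrando la aceleración y usando la condición inicial v(0) = -5, obtenemos v(t) = 20·t^3 - 15·t^2 - 2·t - 5. Usando v(t) = 20·t^3 - 15·t^2 - 2·t - 5 y sustituyendo t = 3, encontramos v = 394.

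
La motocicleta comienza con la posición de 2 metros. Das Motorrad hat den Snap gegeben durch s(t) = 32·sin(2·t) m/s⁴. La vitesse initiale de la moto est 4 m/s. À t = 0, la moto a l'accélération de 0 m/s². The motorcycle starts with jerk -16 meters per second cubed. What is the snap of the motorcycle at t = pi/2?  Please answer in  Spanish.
De la ecuación del snap s(t) = 32·sin(2·t), sustituimos t = pi/2 para obtener s = 0.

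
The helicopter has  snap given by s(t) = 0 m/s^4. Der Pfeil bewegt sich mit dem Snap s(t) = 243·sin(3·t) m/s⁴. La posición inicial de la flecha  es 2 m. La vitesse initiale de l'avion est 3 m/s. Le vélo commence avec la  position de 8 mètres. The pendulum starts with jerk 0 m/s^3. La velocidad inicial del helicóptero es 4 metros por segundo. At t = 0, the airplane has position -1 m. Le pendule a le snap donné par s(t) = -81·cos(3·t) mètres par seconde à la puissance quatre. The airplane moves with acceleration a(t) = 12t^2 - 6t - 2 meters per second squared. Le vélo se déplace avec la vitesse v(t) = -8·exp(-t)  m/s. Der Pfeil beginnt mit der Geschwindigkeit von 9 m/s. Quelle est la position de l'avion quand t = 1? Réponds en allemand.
Ausgehend von der Beschleunigung a(t) = 12·t^2 - 6·t - 2, nehmen wir 2 Stammfunktionen. Mit ∫a(t)dt und Anwendung von v(0) = 3, finden wir v(t) = 4·t^3 - 3·t^2 - 2·t + 3. Mit ∫v(t)dt und Anwendung von x(0) = -1, finden wir x(t) = t^4 - t^3 - t^2 + 3·t - 1. Aus der Gleichung für die Position x(t) = t^4 - t^3 - t^2 + 3·t - 1, setzen wir t = 1 ein und erhalten x = 1.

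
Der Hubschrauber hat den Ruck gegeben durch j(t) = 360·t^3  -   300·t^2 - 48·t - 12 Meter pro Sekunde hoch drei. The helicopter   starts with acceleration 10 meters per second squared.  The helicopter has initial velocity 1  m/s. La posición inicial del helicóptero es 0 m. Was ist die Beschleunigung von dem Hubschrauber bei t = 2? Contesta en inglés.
We must find the integral of our jerk equation j(t) = 360·t^3 - 300·t^2 - 48·t - 12 1 time. Taking ∫j(t)dt and applying a(0) = 10, we find a(t) = 90·t^4 - 100·t^3 - 24·t^2 - 12·t + 10. From the given acceleration equation a(t) = 90·t^4 - 100·t^3 - 24·t^2 - 12·t + 10, we substitute t = 2 to get a = 530.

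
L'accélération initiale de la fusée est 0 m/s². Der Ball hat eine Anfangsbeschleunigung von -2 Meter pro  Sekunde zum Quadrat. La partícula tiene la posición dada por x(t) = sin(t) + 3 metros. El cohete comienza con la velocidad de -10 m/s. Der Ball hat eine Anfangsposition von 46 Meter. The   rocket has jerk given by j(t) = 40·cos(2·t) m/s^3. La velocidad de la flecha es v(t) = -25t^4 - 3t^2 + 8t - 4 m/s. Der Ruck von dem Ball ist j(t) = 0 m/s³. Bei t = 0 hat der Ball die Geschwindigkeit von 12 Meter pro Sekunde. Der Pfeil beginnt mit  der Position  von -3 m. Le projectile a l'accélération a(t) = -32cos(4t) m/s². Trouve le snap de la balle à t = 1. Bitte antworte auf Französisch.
En partant du jerk j(t) = 0, nous prenons 1 dérivée. En dérivant le jerk, nous obtenons le snap: s(t) = 0. En utilisant s(t) = 0 et en substituant t = 1, nous trouvons s = 0.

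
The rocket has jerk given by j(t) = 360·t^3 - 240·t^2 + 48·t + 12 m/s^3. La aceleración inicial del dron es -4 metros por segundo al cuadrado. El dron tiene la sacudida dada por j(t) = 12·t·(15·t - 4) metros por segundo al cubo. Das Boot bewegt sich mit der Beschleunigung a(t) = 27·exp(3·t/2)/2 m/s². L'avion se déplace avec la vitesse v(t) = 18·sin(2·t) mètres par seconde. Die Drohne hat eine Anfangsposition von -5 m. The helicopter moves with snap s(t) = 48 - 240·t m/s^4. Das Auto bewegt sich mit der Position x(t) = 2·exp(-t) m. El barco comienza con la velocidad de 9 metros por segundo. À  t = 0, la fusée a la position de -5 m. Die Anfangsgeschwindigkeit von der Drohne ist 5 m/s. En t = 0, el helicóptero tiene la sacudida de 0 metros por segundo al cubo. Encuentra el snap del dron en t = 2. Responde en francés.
Pour résoudre ceci, nous devons prendre 1 dérivée de notre équation du jerk j(t) = 12·t·(15·t - 4). En prenant d/dt de j(t), nous trouvons s(t) = 360·t - 48. En utilisant s(t) = 360·t - 48 et en substituant t = 2, nous trouvons s = 672.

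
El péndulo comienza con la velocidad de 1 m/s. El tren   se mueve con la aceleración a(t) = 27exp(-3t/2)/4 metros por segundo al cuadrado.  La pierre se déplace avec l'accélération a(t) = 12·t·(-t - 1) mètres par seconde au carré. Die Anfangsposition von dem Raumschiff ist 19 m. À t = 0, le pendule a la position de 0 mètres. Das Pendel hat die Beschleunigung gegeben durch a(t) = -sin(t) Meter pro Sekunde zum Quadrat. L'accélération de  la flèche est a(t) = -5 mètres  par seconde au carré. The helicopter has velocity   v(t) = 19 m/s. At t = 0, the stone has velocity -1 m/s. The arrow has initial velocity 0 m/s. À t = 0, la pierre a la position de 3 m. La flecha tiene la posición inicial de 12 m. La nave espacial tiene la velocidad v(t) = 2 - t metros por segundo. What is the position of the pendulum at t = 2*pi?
To solve this, we need to take 2 antiderivatives of our acceleration equation a(t) = -sin(t). Taking ∫a(t)dt and applying v(0) = 1, we find v(t) = cos(t). Finding the integral of v(t) and using x(0) = 0: x(t) = sin(t). From the given position equation x(t) = sin(t), we substitute t = 2*pi to get x = 0.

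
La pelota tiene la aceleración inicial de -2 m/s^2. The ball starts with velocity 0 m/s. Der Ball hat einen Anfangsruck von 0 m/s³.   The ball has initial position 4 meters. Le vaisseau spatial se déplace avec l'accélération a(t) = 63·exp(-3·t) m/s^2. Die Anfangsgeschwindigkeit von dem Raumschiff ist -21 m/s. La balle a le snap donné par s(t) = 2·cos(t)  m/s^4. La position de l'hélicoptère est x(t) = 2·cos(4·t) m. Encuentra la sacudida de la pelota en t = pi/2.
Necesitamos integrar nuestra ecuación del snap s(t) = 2·cos(t) 1 vez. Integrando el snap y usando la condición inicial j(0) = 0, obtenemos j(t) = 2·sin(t). Tenemos la sacudida j(t) = 2·sin(t). Sustituyendo t = pi/2: j(pi/2) = 2.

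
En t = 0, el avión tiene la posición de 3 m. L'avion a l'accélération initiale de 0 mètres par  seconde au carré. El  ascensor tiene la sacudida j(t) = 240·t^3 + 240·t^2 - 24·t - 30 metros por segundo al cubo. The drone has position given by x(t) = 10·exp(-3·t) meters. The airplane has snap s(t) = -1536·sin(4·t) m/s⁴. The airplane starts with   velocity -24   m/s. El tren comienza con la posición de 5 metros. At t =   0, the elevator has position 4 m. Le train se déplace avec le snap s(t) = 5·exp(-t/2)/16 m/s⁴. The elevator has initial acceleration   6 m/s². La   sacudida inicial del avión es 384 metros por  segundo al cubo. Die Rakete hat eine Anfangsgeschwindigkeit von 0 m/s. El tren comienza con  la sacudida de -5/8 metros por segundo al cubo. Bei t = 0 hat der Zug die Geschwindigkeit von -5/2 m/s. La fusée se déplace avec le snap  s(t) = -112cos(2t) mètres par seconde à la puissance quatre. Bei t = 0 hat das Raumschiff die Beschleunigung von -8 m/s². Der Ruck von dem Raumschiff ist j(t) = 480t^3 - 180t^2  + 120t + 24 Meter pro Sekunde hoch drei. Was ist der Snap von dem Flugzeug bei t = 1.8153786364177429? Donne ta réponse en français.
De l'équation du snap s(t) = -1536·sin(4·t), nous substituons t = 1.8153786364177429 pour obtenir s = -1274.21270008503.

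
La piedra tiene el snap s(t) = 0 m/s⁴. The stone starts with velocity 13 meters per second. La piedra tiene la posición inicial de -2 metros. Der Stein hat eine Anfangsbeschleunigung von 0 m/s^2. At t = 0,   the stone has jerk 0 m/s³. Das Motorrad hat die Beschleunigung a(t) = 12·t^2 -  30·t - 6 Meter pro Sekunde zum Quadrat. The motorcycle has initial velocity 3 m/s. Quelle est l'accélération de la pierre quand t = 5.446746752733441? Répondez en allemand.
Ausgehend von dem Snap s(t) = 0, nehmen wir 2 Integrale. Die Stammfunktion von dem Snap ist der Ruck. Mit j(0) = 0 erhalten wir j(t) = 0. Durch Integration von dem Ruck und Verwendung der Anfangsbedingung a(0) = 0, erhalten wir a(t) = 0. Mit a(t) = 0 und Einsetzen von t = 5.446746752733441, finden wir a = 0.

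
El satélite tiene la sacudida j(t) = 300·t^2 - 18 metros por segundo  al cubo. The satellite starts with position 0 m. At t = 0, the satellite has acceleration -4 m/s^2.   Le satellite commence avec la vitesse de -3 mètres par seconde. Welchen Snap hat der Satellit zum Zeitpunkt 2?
Um dies zu lösen, müssen wir 1 Ableitung unserer Gleichung für den Ruck j(t) = 300·t^2 - 18 nehmen. Die Ableitung von dem Ruck ergibt den Snap: s(t) = 600·t. Wir haben den Snap s(t) = 600·t. Durch Einsetzen von t = 2: s(2) = 1200.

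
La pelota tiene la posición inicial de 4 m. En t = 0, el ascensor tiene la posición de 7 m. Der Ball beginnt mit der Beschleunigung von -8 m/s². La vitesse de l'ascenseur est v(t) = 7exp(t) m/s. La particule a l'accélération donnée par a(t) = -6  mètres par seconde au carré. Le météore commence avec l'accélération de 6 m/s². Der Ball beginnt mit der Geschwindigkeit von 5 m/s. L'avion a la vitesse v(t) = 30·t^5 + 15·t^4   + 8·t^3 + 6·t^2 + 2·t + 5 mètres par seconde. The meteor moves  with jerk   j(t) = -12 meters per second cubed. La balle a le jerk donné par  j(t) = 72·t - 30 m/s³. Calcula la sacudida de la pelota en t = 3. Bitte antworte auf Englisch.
Using j(t) = 72·t - 30 and substituting t = 3, we find j = 186.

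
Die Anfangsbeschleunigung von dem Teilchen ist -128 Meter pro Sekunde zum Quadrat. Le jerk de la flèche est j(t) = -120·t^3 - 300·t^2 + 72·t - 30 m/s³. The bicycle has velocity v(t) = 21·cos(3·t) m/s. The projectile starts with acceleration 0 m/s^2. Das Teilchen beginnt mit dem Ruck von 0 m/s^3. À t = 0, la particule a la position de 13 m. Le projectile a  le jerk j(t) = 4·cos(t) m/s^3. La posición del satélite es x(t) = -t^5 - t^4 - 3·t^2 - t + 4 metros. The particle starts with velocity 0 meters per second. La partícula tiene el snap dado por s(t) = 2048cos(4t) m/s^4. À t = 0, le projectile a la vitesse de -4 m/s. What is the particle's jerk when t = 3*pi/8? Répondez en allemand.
Wir müssen unsere Gleichung für den Snap s(t) = 2048·cos(4·t) 1-mal integrieren. Die Stammfunktion von dem Snap ist der Ruck. Mit j(0) = 0 erhalten wir j(t) = 512·sin(4·t). Wir haben den Ruck j(t) = 512·sin(4·t). Durch Einsetzen von t = 3*pi/8: j(3*pi/8) = -512.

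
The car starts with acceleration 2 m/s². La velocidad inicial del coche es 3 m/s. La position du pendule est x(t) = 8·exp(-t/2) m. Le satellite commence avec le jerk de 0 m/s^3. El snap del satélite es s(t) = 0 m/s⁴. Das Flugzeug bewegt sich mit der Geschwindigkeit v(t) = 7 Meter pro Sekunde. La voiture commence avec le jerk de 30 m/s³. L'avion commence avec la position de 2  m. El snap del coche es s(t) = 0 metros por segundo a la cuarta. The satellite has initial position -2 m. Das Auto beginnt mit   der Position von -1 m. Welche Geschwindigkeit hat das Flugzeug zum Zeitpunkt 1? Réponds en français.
En utilisant v(t) = 7 et en substituant t = 1, nous trouvons v = 7.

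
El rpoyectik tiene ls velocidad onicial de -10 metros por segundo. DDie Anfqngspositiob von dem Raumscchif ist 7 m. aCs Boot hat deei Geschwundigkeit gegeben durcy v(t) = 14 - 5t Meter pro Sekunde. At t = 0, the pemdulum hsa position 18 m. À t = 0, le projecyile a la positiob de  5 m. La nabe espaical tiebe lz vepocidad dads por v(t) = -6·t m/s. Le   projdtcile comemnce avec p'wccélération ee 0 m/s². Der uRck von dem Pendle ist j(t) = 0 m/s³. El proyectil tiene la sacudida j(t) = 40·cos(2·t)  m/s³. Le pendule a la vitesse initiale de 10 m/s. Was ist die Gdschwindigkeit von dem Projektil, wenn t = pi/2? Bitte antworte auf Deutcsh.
Um dies zu lösen, müssen wir 2 Integrale unserer Gleichung für den Ruck j(t) = 40·cos(2·t) finden. Durch Integration von dem Ruck und Verwendung der Anfangsbedingung a(0) = 0, erhalten wir a(t) = 20·sin(2·t). Die Stammfunktion von der Beschleunigung ist die Geschwindigkeit. Mit v(0) = -10 erhalten wir v(t) = -10·cos(2·t). Aus der Gleichung für die Geschwindigkeit v(t) = -10·cos(2·t), setzen wir t = pi/2 ein und erhalten v = 10.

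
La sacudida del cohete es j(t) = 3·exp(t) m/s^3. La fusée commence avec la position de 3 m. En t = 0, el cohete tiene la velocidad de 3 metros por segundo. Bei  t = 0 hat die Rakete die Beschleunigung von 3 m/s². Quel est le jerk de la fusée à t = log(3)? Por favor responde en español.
De la ecuación de la sacudida j(t) = 3·exp(t), sustituimos t = log(3) para obtener j = 9.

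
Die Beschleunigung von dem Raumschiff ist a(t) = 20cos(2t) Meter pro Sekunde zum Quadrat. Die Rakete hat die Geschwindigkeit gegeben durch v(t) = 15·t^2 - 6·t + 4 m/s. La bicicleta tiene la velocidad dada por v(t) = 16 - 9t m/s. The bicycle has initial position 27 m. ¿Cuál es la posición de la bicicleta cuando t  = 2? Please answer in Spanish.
Partiendo de la velocidad v(t) = 16 - 9·t, tomamos 1 antiderivada. Integrando la velocidad y usando la condición inicial x(0) = 27, obtenemos x(t) = -9·t^2/2 + 16·t + 27. Usando x(t) = -9·t^2/2 + 16·t + 27 y sustituyendo t = 2, encontramos x = 41.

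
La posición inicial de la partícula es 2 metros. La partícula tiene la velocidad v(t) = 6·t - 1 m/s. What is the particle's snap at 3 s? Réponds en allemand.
Wir müssen unsere Gleichung für die Geschwindigkeit v(t) = 6·t - 1 3-mal ableiten. Durch Ableiten von der Geschwindigkeit erhalten wir die Beschleunigung: a(t) = 6. Die Ableitung von der Beschleunigung ergibt den Ruck: j(t) = 0. Die Ableitung von dem Ruck ergibt den Snap: s(t) = 0. Aus der Gleichung für den Snap s(t) = 0, setzen wir t = 3 ein und erhalten s = 0.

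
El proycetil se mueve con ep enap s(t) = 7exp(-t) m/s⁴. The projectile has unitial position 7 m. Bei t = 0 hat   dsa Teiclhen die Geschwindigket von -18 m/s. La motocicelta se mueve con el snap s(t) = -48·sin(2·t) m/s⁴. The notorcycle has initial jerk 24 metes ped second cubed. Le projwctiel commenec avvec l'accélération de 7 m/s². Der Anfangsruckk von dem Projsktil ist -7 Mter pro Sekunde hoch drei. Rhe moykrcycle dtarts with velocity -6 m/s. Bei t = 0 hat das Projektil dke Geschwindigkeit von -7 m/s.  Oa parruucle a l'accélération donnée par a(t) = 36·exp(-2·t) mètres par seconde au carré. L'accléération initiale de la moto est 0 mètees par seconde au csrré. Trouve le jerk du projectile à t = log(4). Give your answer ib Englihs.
We need to integrate our snap equation s(t) = 7·exp(-t) 1 time. The antiderivative of snap is jerk. Using j(0) = -7, we get j(t) = -7·exp(-t). We have jerk j(t) = -7·exp(-t). Substituting t = log(4): j(log(4)) = -7/4.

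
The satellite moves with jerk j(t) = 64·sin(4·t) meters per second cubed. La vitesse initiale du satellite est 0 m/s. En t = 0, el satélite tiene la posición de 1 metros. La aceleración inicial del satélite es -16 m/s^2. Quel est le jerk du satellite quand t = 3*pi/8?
De l'équation du jerk j(t) = 64·sin(4·t), nous substituons t = 3*pi/8 pour obtenir j = -64.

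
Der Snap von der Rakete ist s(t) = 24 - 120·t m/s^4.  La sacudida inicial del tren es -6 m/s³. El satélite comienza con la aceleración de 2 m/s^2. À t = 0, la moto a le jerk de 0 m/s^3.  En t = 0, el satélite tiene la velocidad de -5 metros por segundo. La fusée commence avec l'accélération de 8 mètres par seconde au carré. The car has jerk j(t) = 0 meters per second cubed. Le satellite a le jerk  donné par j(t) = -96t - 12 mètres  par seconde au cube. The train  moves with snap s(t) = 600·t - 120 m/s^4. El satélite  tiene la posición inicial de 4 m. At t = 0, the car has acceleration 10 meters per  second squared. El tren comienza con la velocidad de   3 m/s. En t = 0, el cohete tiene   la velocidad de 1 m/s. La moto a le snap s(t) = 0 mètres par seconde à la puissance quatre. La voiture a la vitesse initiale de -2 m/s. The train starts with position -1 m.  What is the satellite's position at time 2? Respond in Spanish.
Debemos encontrar la antiderivada de nuestra ecuación de la sacudida j(t) = -96·t - 12 3 veces. La integral de la sacudida es la aceleración. Usando a(0) = 2, obtenemos a(t) = -48·t^2 - 12·t + 2. Integrando la aceleración y usando la condición inicial v(0) = -5, obtenemos v(t) = -16·t^3 - 6·t^2 + 2·t - 5. Integrando la velocidad y usando la condición inicial x(0) = 4, obtenemos x(t) = -4·t^4 - 2·t^3 + t^2 - 5·t + 4. Tenemos la posición x(t) = -4·t^4 - 2·t^3 + t^2 - 5·t + 4. Sustituyendo t = 2: x(2) = -82.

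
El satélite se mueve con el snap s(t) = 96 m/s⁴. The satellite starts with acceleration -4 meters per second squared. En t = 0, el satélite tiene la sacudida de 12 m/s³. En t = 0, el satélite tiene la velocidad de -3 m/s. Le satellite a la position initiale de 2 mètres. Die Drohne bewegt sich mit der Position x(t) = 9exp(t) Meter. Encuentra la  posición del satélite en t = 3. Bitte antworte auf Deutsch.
Wir müssen unsere Gleichung für den Snap s(t) = 96 4-mal integrieren. Durch Integration von dem Snap und Verwendung der Anfangsbedingung j(0) = 12, erhalten wir j(t) = 96·t + 12. Die Stammfunktion von dem Ruck ist die Beschleunigung. Mit a(0) = -4 erhalten wir a(t) = 48·t^2 + 12·t - 4. Mit ∫a(t)dt und Anwendung von v(0) = -3, finden wir v(t) = 16·t^3 + 6·t^2 - 4·t - 3. Durch Integration von der Geschwindigkeit und Verwendung der Anfangsbedingung x(0) = 2, erhalten wir x(t) = 4·t^4 + 2·t^3 - 2·t^2 - 3·t + 2. Wir haben die Position x(t) = 4·t^4 + 2·t^3 - 2·t^2 - 3·t + 2. Durch Einsetzen von t = 3: x(3) = 353.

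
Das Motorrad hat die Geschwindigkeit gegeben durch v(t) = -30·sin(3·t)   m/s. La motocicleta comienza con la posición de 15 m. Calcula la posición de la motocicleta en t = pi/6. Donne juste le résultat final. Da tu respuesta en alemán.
Die Antwort ist 5.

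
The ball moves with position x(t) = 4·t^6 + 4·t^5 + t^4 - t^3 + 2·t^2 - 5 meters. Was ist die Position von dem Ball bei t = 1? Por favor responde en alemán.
Wir haben die Position x(t) = 4·t^6 + 4·t^5 + t^4 - t^3 + 2·t^2 - 5. Durch Einsetzen von t = 1: x(1) = 5.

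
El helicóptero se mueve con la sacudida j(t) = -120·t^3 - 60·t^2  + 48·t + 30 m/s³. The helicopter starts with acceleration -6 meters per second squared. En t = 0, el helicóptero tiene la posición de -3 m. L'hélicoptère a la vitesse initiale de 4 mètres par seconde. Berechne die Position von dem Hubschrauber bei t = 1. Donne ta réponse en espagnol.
Debemos encontrar la antiderivada de nuestra ecuación de la sacudida j(t) = -120·t^3 - 60·t^2 + 48·t + 30 3 veces. La antiderivada de la sacudida, con a(0) = -6, da la aceleración: a(t) = -30·t^4 - 20·t^3 + 24·t^2 + 30·t - 6. La antiderivada de la aceleración, con v(0) = 4, da la velocidad: v(t) = -6·t^5 - 5·t^4 + 8·t^3 + 15·t^2 - 6·t + 4. La antiderivada de la velocidad es la posición. Usando x(0) = -3, obtenemos x(t) = -t^6 - t^5 + 2·t^4 + 5·t^3 - 3·t^2 + 4·t - 3. Tenemos la posición x(t) = -t^6 - t^5 + 2·t^4 + 5·t^3 - 3·t^2 + 4·t - 3. Sustituyendo t = 1: x(1) = 3.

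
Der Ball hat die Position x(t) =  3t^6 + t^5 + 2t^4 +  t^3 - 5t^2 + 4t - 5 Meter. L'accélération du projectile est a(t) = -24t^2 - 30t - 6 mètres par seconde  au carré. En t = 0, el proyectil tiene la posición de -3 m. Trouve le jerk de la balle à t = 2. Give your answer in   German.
Ausgehend von der Position x(t) = 3·t^6 + t^5 + 2·t^4 + t^3 - 5·t^2 + 4·t - 5, nehmen wir 3 Ableitungen. Die Ableitung von der Position ergibt die Geschwindigkeit: v(t) = 18·t^5 + 5·t^4 + 8·t^3 + 3·t^2 - 10·t + 4. Die Ableitung von der Geschwindigkeit ergibt die Beschleunigung: a(t) = 90·t^4 + 20·t^3 + 24·t^2 + 6·t - 10. Mit d/dt von a(t) finden wir j(t) = 360·t^3 + 60·t^2 + 48·t + 6. Wir haben den Ruck j(t) = 360·t^3 + 60·t^2 + 48·t + 6. Durch Einsetzen von t = 2: j(2) = 3222.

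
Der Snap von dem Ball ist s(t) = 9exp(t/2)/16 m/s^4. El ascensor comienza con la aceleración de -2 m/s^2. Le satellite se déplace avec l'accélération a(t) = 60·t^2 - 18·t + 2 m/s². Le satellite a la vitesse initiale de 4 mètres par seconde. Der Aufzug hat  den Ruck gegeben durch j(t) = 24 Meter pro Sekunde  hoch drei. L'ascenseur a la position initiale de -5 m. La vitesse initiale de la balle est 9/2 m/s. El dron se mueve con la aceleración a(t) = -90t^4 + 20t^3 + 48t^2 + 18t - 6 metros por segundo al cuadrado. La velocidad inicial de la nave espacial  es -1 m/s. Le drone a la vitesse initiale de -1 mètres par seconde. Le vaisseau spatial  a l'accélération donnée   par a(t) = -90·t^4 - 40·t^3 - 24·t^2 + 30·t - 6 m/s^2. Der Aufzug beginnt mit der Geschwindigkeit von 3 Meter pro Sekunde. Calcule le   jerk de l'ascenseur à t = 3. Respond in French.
En utilisant j(t) = 24 et en substituant t = 3, nous trouvons j = 24.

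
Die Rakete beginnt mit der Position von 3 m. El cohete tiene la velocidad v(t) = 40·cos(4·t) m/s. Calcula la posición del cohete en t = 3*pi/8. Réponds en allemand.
Um dies zu lösen, müssen wir 1 Integral unserer Gleichung für die Geschwindigkeit v(t) = 40·cos(4·t) finden. Mit ∫v(t)dt und Anwendung von x(0) = 3, finden wir x(t) = 10·sin(4·t) + 3. Wir haben die Position x(t) = 10·sin(4·t) + 3. Durch Einsetzen von t = 3*pi/8: x(3*pi/8) = -7.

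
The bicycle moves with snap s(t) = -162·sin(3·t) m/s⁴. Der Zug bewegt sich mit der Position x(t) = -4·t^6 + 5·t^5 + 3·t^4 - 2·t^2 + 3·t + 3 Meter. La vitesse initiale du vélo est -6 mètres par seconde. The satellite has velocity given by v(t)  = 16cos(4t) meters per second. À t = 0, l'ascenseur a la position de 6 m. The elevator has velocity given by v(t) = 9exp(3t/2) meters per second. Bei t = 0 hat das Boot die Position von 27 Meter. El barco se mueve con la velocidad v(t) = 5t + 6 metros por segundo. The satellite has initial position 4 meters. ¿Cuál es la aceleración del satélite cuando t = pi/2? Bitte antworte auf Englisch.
Starting from velocity v(t) = 16·cos(4·t), we take 1 derivative. Taking d/dt of v(t), we find a(t) = -64·sin(4·t). We have acceleration a(t) = -64·sin(4·t). Substituting t = pi/2: a(pi/2) = 0.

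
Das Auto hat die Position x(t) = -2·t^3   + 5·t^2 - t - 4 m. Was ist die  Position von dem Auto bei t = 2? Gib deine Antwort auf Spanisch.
De la ecuación de la posición x(t) = -2·t^3 + 5·t^2 - t - 4, sustituimos t = 2 para obtener x = -2.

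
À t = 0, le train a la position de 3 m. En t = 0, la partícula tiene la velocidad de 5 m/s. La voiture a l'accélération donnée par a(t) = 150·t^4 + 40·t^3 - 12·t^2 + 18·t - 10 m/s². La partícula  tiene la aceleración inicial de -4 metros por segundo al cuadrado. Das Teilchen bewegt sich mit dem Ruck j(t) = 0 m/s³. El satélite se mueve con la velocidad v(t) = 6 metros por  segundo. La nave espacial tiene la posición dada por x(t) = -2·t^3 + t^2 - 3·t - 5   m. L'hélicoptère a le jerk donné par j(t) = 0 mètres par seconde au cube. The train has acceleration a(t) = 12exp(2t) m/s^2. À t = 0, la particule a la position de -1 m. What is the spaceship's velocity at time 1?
Starting from position x(t) = -2·t^3 + t^2 - 3·t - 5, we take 1 derivative. The derivative of position gives velocity: v(t) = -6·t^2 + 2·t - 3. We have velocity v(t) = -6·t^2 + 2·t - 3. Substituting t = 1: v(1) = -7.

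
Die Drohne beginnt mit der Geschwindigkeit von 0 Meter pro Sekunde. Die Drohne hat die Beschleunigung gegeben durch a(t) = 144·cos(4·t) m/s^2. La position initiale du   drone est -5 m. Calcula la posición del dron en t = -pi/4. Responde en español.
Para resolver esto, necesitamos tomar 2 antiderivadas de nuestra ecuación de la aceleración a(t) = 144·cos(4·t). Integrando la aceleración y usando la condición inicial v(0) = 0, obtenemos v(t) = 36·sin(4·t). La antiderivada de la velocidad es la posición. Usando x(0) = -5, obtenemos x(t) = 4 - 9·cos(4·t). De la ecuación de la posición x(t) = 4 - 9·cos(4·t), sustituimos t = -pi/4 para obtener x = 13.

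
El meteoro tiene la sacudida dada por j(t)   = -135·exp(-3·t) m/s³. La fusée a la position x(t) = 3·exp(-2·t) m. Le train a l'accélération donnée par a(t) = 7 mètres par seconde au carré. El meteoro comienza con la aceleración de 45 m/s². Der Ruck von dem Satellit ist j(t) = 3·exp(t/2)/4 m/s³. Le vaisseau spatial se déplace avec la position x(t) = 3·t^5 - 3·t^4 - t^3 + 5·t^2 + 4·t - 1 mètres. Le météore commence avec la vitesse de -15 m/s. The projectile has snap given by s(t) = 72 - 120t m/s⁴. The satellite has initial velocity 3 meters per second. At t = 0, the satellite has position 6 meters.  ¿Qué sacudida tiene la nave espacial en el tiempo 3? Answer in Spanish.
Partiendo de la posición x(t) = 3·t^5 - 3·t^4 - t^3 + 5·t^2 + 4·t - 1, tomamos 3 derivadas. Tomando d/dt de x(t), encontramos v(t) = 15·t^4 - 12·t^3 - 3·t^2 + 10·t + 4. Tomando d/dt de v(t), encontramos a(t) = 60·t^3 - 36·t^2 - 6·t + 10. Derivando la aceleración, obtenemos la sacudida: j(t) = 180·t^2 - 72·t - 6. De la ecuación de la sacudida j(t) = 180·t^2 - 72·t - 6, sustituimos t = 3 para obtener j = 1398.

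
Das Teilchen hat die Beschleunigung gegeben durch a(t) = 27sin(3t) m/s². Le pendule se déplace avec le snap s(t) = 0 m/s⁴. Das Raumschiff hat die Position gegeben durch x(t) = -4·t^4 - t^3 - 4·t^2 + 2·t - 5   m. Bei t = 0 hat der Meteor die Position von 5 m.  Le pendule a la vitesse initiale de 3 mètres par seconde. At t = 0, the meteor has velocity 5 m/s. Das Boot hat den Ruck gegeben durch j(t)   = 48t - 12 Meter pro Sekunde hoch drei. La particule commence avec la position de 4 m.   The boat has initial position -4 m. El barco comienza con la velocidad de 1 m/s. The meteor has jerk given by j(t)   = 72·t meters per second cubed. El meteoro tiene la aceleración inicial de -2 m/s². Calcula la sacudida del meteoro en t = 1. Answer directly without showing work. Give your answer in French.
Le jerk à t = 1 est j = 72.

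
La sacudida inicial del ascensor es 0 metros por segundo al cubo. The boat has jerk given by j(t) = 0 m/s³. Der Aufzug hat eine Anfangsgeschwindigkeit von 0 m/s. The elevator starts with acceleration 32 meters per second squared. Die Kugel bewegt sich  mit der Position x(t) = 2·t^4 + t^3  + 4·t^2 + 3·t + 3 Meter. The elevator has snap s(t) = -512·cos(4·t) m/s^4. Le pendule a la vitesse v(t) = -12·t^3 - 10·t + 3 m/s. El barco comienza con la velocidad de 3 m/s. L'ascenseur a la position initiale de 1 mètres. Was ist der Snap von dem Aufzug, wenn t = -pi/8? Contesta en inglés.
We have snap s(t) = -512·cos(4·t). Substituting t = -pi/8: s(-pi/8) = 0.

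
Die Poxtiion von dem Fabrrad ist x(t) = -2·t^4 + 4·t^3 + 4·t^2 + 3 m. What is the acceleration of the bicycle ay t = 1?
Starting from position x(t) = -2·t^4 + 4·t^3 + 4·t^2 + 3, we take 2 derivatives. Taking d/dt of x(t), we find v(t) = -8·t^3 + 12·t^2 + 8·t. Taking d/dt of v(t), we find a(t) = -24·t^2 + 24·t + 8. From the given acceleration equation a(t) = -24·t^2 + 24·t + 8, we substitute t = 1 to get a = 8.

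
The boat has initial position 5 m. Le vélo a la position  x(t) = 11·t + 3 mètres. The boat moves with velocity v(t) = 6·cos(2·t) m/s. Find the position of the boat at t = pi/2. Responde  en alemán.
Wir müssen die Stammfunktion unserer Gleichung für die Geschwindigkeit v(t) = 6·cos(2·t) 1-mal finden. Mit ∫v(t)dt und Anwendung von x(0) = 5, finden wir x(t) = 3·sin(2·t) + 5. Wir haben die Position x(t) = 3·sin(2·t) + 5. Durch Einsetzen von t = pi/2: x(pi/2) = 5.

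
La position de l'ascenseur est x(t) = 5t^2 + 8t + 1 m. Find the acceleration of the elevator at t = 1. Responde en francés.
En partant de la position x(t) = 5·t^2 + 8·t + 1, nous prenons 2 dérivées. En prenant d/dt de x(t), nous trouvons v(t) = 10·t + 8. En dérivant la vitesse, nous obtenons l'accélération: a(t) = 10. En utilisant a(t) = 10 et en substituant t = 1, nous trouvons a = 10.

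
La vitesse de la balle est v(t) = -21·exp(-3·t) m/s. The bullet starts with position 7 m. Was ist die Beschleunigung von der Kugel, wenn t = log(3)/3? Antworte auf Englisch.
To solve this, we need to take 1 derivative of our velocity equation v(t) = -21·exp(-3·t). Differentiating velocity, we get acceleration: a(t) = 63·exp(-3·t). Using a(t) = 63·exp(-3·t) and substituting t = log(3)/3, we find a = 21.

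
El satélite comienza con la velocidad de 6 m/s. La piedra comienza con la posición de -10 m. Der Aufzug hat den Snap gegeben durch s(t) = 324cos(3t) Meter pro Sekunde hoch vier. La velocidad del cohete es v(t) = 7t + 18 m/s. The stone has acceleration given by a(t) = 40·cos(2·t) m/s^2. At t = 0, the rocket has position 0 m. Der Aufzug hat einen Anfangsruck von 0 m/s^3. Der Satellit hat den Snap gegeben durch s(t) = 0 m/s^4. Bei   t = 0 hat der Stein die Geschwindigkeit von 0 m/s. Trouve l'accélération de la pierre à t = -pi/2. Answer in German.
Aus der Gleichung für die Beschleunigung a(t) = 40·cos(2·t), setzen wir t = -pi/2 ein und erhalten a = -40.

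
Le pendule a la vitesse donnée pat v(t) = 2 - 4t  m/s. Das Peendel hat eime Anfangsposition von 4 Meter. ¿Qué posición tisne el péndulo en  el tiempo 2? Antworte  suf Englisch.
To solve this, we need to take 1 antiderivative of our velocity equation v(t) = 2 - 4·t. Taking ∫v(t)dt and applying x(0) = 4, we find x(t) = -2·t^2 + 2·t + 4. From the given position equation x(t) = -2·t^2 + 2·t + 4, we substitute t = 2 to get x = 0.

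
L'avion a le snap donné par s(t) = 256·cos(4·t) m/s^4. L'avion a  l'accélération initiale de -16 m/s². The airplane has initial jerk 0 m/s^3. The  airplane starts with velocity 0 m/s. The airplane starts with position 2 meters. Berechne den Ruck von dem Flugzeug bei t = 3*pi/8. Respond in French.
Nous devons trouver la primitive de notre équation du snap s(t) = 256·cos(4·t) 1 fois. En prenant ∫s(t)dt et en appliquant j(0) = 0, nous trouvons j(t) = 64·sin(4·t). En utilisant j(t) = 64·sin(4·t) et en substituant t = 3*pi/8, nous trouvons j = -64.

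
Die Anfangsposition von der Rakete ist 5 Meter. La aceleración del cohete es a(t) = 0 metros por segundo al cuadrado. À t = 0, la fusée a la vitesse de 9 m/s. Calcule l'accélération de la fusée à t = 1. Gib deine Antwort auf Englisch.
Using a(t) = 0 and substituting t = 1, we find a = 0.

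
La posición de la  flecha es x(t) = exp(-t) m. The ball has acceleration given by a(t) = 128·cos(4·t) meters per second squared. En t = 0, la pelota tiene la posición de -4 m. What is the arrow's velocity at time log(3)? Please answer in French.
En partant de la position x(t) = exp(-t), nous prenons 1 dérivée. En prenant d/dt de x(t), nous trouvons v(t) = -exp(-t). De l'équation de la vitesse v(t) = -exp(-t), nous substituons t = log(3) pour obtenir v = -1/3.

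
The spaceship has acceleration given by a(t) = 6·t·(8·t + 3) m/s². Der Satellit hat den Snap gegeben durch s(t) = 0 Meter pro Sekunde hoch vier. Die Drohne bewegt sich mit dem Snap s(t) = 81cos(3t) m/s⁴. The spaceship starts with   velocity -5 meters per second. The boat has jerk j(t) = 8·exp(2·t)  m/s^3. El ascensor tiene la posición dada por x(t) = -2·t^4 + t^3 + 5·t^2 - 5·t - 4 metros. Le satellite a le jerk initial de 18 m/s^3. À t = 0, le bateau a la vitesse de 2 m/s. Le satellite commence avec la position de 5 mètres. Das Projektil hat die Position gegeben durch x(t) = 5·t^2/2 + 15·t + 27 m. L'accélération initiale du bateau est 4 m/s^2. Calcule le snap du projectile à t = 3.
Pour résoudre ceci, nous devons prendre 4 dérivées de notre équation de la position x(t) = 5·t^2/2 + 15·t + 27. La dérivée de la position donne la vitesse: v(t) = 5·t + 15. La dérivée de la vitesse donne l'accélération: a(t) = 5. En prenant d/dt de a(t), nous trouvons j(t) = 0. En dérivant le jerk, nous obtenons le snap: s(t) = 0. De l'équation du snap s(t) = 0, nous substituons t = 3 pour obtenir s = 0.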